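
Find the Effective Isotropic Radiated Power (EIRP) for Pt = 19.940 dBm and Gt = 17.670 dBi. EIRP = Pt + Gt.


EIRP = Pt + Gt = 19.940 + 17.670 = 37.61 dBm

37.61 dBm


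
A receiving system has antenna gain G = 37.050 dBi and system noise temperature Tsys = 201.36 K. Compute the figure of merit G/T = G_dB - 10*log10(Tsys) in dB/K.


G/T = 37.050 - 10*log10(201.36) = 37.050 - 23.03973 = 14.01 dB/K

14.01 dB/K


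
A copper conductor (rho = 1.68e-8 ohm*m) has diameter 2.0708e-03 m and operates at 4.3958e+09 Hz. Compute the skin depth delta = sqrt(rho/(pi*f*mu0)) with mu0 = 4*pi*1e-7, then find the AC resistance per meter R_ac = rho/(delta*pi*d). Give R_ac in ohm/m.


delta = sqrt(1.68e-8 / (pi * 4.3958e+09 * 4*pi*1e-7)) = 9.839110e-07 m
R_ac = 1.68e-8 / (9.839110e-07 * pi * 2.0708e-03) = 2.625 ohm/m

2.625 ohm/m


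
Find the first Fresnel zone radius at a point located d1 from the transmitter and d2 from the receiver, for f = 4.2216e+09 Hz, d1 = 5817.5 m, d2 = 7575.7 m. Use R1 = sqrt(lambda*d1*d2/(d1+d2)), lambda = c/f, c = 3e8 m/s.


lambda = c / f = 3.0000e+08 / 4.2216e+09 = 0.07106310 m
R1 = sqrt(0.07106310 * 5817.5 * 7575.7 / (5817.5 + 7575.7)) = 15.29 m

15.29 m


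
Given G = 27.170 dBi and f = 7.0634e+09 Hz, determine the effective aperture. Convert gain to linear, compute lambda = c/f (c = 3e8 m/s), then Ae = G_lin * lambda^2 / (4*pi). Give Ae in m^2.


lambda = c / f = 3.0000e+08 / 7.0634e+09 = 0.04247246 m
G_linear = 10^(27.170/10) = 521.1947
Ae = G_linear * lambda^2 / (4*pi) = 521.1947 * 0.04247246^2 / (4*pi) = 0.07482 m^2

0.07482 m^2


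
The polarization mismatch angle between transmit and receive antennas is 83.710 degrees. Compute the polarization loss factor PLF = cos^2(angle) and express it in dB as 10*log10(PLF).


PLF_linear = cos^2(83.710 deg) = 0.01200358
PLF_dB = 10 * log10(0.01200358) = -19.21 dB

-19.21 dB


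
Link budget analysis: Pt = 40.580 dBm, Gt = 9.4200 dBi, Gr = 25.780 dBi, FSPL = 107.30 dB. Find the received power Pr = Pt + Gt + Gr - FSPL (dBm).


Pr = 40.580 + 9.4200 + 25.780 - 107.30 = -31.52 dBm

-31.52 dBm


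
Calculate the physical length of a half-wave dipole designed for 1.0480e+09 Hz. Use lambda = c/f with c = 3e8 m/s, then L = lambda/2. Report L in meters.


lambda = c / f = 3.0000e+08 / 1.0480e+09 = 0.2862595 m
L = lambda / 2 = 0.2862595 / 2 = 0.1431 m

0.1431 m


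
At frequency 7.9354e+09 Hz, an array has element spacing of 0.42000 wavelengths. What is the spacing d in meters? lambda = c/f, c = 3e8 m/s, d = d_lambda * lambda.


lambda = c / f = 3.0000e+08 / 7.9354e+09 = 0.03780528 m
d = 0.42000 * 0.03780528 = 0.01588 m

0.01588 m


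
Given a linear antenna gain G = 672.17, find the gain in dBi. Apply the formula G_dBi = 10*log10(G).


G_dBi = 10 * log10(672.17) = 28.27 dBi

28.27 dBi


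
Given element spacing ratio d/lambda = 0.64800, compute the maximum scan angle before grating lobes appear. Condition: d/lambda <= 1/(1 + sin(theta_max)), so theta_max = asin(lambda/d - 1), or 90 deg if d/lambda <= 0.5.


lambda/d - 1 = 1/0.64800 - 1 = 0.5432099
theta_max = asin(0.5432099) = 32.90 deg

32.90 deg


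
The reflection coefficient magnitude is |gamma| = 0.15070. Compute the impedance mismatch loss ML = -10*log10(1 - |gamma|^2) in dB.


ML = -10 * log10(1 - 0.15070^2) = -10 * log10(0.97728951) = 0.09977 dB

0.09977 dB


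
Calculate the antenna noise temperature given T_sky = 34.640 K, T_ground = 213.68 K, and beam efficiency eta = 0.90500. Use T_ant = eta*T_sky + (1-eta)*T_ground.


T_ant = 0.90500 * 34.640 + (1 - 0.90500) * 213.68 = 51.65 K

51.65 K


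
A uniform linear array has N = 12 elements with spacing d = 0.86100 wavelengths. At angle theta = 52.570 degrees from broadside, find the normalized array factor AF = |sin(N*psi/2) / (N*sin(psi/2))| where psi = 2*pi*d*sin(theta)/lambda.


psi = 2*pi*0.86100*sin(52.570 deg) = 4.295921 rad
AF = |sin(12*4.295921/2) / (12*sin(4.295921/2))| = 0.05961

0.05961


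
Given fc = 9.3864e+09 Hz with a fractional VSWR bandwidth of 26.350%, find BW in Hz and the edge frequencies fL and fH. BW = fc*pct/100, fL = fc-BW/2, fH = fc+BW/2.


BW = 9.3864e+09 * 26.350/100 = 2.473316e+09 Hz
fL = 9.3864e+09 - 2.473316e+09/2 = 8.150e+09 Hz
fH = 9.3864e+09 + 2.473316e+09/2 = 1.062e+10 Hz

BW=2.473e+09 Hz, fL=8.150e+09 Hz, fH=1.062e+10 Hz


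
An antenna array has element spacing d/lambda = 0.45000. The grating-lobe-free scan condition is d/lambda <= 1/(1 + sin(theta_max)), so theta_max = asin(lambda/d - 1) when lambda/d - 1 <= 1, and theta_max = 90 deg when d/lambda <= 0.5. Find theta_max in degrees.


lambda/d - 1 = 1/0.45000 - 1 = 1.222222 >= 1
d/lambda <= 0.5, so the array can scan to endfire without grating lobes: theta_max = 90 deg

90 deg


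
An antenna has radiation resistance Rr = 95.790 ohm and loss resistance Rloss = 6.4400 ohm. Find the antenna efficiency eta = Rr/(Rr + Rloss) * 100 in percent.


eta = 95.790 / (95.790 + 6.4400) * 100 = 93.70%

93.70%


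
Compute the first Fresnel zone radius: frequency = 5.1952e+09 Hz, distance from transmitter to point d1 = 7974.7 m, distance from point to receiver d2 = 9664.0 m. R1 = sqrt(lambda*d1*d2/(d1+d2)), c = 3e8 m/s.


lambda = c / f = 3.0000e+08 / 5.1952e+09 = 0.05774561 m
R1 = sqrt(0.05774561 * 7974.7 * 9664.0 / (7974.7 + 9664.0)) = 15.88 m

15.88 m


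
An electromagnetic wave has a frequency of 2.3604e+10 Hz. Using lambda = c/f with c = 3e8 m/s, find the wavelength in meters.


lambda = c / f = 3.0000e+08 / 2.3604e+10 = 0.01271 m

0.01271 m


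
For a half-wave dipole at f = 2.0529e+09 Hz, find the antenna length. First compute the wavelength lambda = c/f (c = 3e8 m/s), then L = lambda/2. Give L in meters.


lambda = c / f = 3.0000e+08 / 2.0529e+09 = 0.1461347 m
L = lambda / 2 = 0.1461347 / 2 = 0.07307 m

0.07307 m


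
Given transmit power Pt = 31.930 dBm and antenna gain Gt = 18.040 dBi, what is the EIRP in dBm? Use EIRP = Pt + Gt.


EIRP = Pt + Gt = 31.930 + 18.040 = 49.97 dBm

49.97 dBm


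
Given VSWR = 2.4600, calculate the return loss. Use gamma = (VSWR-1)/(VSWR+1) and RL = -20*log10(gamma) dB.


gamma = (2.4600 - 1) / (2.4600 + 1) = 0.4219653
RL = -20 * log10(0.4219653) = 7.494 dB

7.494 dB


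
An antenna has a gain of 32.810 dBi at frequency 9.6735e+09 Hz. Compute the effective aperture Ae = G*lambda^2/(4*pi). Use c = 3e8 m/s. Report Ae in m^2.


lambda = c / f = 3.0000e+08 / 9.6735e+09 = 0.03101256 m
G_linear = 10^(32.810/10) = 1909.853
Ae = G_linear * lambda^2 / (4*pi) = 1909.853 * 0.03101256^2 / (4*pi) = 0.1462 m^2

0.1462 m^2


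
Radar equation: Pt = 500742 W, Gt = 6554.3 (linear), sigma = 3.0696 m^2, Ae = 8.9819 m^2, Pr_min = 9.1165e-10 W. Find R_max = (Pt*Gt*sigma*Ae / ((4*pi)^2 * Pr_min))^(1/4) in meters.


R^4 = 500742*6554.3*3.0696*8.9819 / ((4*pi)^2 * 9.1165e-10) = 6.285538e+17
R_max = 6.285538e+17^0.25 = 28157 m

28157 m


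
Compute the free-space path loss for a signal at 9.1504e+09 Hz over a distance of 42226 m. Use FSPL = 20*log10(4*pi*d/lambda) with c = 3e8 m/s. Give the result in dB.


lambda = c / f = 3.0000e+08 / 9.1504e+09 = 0.03278545 m
FSPL = 20 * log10(4*pi*42226/0.03278545) = 144.2 dB

144.2 dB


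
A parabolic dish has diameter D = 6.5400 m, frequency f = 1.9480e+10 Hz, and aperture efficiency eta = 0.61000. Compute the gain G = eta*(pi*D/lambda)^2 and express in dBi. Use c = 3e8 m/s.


lambda = c / f = 3.0000e+08 / 1.9480e+10 = 0.01540041 m
G_linear = 0.61000 * (pi * 6.5400 / 0.01540041)^2 = 1.085727e+06
G_dBi = 10 * log10(1.085727e+06) = 60.36 dBi

60.36 dBi


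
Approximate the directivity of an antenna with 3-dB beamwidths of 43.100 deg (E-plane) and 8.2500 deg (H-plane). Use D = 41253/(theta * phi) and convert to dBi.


D_linear = 41253 / (43.100 * 8.2500) = 116.0177
D_dBi = 10 * log10(116.0177) = 20.65 dBi

20.65 dBi


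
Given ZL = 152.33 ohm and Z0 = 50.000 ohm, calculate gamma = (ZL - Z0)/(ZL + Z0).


gamma = (152.33 - 50.000) / (152.33 + 50.000) = 0.5058

0.5058


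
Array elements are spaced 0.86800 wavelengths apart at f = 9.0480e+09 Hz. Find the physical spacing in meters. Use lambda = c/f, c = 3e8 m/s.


lambda = c / f = 3.0000e+08 / 9.0480e+09 = 0.03315650 m
d = 0.86800 * 0.03315650 = 0.02878 m

0.02878 m


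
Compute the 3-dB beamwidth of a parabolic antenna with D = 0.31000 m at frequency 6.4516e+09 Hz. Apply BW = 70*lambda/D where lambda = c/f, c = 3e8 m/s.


lambda = c / f = 3.0000e+08 / 6.4516e+09 = 0.04650009 m
BW = 70 * 0.04650009 / 0.31000 = 10.50 deg

10.50 deg


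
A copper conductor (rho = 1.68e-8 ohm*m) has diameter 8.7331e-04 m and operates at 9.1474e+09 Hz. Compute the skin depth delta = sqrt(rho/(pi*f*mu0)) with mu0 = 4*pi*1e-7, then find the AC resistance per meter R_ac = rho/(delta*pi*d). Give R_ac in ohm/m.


delta = sqrt(1.68e-8 / (pi * 9.1474e+09 * 4*pi*1e-7)) = 6.820653e-07 m
R_ac = 1.68e-8 / (6.820653e-07 * pi * 8.7331e-04) = 8.978 ohm/m

8.978 ohm/m


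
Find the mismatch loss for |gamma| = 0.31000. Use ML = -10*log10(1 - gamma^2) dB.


ML = -10 * log10(1 - 0.31000^2) = -10 * log10(0.9039) = 0.4388 dB

0.4388 dB


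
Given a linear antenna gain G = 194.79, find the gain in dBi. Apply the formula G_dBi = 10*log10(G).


G_dBi = 10 * log10(194.79) = 22.90 dBi

22.90 dBi


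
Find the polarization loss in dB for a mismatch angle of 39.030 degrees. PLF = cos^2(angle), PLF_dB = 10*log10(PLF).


PLF_linear = cos^2(39.030 deg) = 0.6034436
PLF_dB = 10 * log10(0.6034436) = -2.194 dB

-2.194 dB


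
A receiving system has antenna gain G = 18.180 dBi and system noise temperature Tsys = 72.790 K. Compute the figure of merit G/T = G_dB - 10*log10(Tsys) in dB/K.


G/T = 18.180 - 10*log10(72.790) = 18.180 - 18.62072 = -0.4407 dB/K

-0.4407 dB/K


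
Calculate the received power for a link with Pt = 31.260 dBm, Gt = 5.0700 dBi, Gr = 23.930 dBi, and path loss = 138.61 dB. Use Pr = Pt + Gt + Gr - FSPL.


Pr = 31.260 + 5.0700 + 23.930 - 138.61 = -78.35 dBm

-78.35 dBm


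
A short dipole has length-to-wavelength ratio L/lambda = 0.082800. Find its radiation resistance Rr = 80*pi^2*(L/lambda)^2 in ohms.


Rr = 80 * pi^2 * (0.082800)^2 = 80 * 9.869604 * 6.855840e-03 = 5.413 ohm

5.413 ohm


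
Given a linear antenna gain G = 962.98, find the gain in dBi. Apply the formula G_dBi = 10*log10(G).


G_dBi = 10 * log10(962.98) = 29.84 dBi

29.84 dBi


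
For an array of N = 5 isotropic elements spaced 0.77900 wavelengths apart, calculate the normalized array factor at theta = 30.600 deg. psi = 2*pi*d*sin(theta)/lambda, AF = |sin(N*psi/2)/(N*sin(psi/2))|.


psi = 2*pi*0.77900*sin(30.600 deg) = 2.491555 rad
AF = |sin(5*2.491555/2) / (5*sin(2.491555/2))| = 0.01145

0.01145


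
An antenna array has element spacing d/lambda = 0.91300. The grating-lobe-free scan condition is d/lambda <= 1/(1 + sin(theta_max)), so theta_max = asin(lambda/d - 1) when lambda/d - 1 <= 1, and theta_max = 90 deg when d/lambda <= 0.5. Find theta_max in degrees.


lambda/d - 1 = 1/0.91300 - 1 = 0.09529025
theta_max = asin(0.09529025) = 5.468 deg

5.468 deg


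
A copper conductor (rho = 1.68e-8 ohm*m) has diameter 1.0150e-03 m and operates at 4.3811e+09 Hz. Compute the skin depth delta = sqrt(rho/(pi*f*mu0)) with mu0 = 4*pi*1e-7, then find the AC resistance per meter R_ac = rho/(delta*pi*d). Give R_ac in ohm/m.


delta = sqrt(1.68e-8 / (pi * 4.3811e+09 * 4*pi*1e-7)) = 9.855603e-07 m
R_ac = 1.68e-8 / (9.855603e-07 * pi * 1.0150e-03) = 5.346 ohm/m

5.346 ohm/m


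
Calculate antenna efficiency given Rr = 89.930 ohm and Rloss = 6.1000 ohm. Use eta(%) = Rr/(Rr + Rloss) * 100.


eta = 89.930 / (89.930 + 6.1000) * 100 = 93.65%

93.65%


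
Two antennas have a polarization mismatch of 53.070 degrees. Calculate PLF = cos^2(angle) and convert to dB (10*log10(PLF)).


PLF_linear = cos^2(53.070 deg) = 0.3610073
PLF_dB = 10 * log10(0.3610073) = -4.425 dB

-4.425 dB


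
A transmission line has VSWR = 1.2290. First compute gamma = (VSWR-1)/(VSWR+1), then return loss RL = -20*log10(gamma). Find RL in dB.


gamma = (1.2290 - 1) / (1.2290 + 1) = 0.1027367
RL = -20 * log10(0.1027367) = 19.77 dB

19.77 dB


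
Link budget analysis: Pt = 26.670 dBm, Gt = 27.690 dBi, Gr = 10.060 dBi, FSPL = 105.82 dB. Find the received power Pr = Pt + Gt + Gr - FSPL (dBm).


Pr = 26.670 + 27.690 + 10.060 - 105.82 = -41.40 dBm

-41.40 dBm


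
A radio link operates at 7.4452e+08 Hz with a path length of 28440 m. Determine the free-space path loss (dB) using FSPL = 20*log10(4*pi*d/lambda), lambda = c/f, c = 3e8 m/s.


lambda = c / f = 3.0000e+08 / 7.4452e+08 = 0.4029442 m
FSPL = 20 * log10(4*pi*28440/0.4029442) = 119.0 dB

119.0 dB


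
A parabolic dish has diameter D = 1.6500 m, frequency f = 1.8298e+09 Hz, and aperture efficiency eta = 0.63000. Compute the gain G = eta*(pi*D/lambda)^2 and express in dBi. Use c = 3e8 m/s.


lambda = c / f = 3.0000e+08 / 1.8298e+09 = 0.1639523 m
G_linear = 0.63000 * (pi * 1.6500 / 0.1639523)^2 = 629.7572
G_dBi = 10 * log10(629.7572) = 27.99 dBi

27.99 dBi


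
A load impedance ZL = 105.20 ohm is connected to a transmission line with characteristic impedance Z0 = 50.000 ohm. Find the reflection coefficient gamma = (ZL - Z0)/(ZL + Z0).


gamma = (105.20 - 50.000) / (105.20 + 50.000) = 0.3557

0.3557


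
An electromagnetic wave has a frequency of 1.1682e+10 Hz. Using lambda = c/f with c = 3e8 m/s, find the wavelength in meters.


lambda = c / f = 3.0000e+08 / 1.1682e+10 = 0.02568 m

0.02568 m


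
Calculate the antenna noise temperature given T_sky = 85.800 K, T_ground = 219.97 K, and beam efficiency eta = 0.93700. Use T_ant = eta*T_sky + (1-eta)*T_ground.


T_ant = 0.93700 * 85.800 + (1 - 0.93700) * 219.97 = 94.25 K

94.25 K


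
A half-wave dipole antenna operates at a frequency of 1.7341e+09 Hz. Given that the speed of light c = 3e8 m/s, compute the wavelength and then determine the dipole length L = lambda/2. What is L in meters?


lambda = c / f = 3.0000e+08 / 1.7341e+09 = 0.1730004 m
L = lambda / 2 = 0.1730004 / 2 = 0.08650 m

0.08650 m


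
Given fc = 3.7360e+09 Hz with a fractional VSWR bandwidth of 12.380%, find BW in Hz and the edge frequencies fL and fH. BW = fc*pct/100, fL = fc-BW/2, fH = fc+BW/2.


BW = 3.7360e+09 * 12.380/100 = 4.625168e+08 Hz
fL = 3.7360e+09 - 4.625168e+08/2 = 3.505e+09 Hz
fH = 3.7360e+09 + 4.625168e+08/2 = 3.967e+09 Hz

BW=4.625e+08 Hz, fL=3.505e+09 Hz, fH=3.967e+09 Hz


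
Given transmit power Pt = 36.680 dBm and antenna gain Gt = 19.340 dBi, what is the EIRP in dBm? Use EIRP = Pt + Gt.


EIRP = Pt + Gt = 36.680 + 19.340 = 56.02 dBm

56.02 dBm


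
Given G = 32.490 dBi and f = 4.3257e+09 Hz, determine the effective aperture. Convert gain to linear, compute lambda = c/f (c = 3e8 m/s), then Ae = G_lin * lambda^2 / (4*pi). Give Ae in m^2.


lambda = c / f = 3.0000e+08 / 4.3257e+09 = 0.06935294 m
G_linear = 10^(32.490/10) = 1774.189
Ae = G_linear * lambda^2 / (4*pi) = 1774.189 * 0.06935294^2 / (4*pi) = 0.6791 m^2

0.6791 m^2


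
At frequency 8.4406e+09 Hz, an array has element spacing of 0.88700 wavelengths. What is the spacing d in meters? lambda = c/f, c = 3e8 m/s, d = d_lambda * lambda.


lambda = c / f = 3.0000e+08 / 8.4406e+09 = 0.03554250 m
d = 0.88700 * 0.03554250 = 0.03153 m

0.03153 m


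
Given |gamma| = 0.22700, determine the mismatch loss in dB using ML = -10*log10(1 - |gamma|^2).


ML = -10 * log10(1 - 0.22700^2) = -10 * log10(0.948471) = 0.2298 dB

0.2298 dB


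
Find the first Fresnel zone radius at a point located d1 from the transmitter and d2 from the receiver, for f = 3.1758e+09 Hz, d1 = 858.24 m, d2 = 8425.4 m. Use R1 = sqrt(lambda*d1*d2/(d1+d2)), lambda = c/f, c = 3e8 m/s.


lambda = c / f = 3.0000e+08 / 3.1758e+09 = 0.09446439 m
R1 = sqrt(0.09446439 * 858.24 * 8425.4 / (858.24 + 8425.4)) = 8.578 m

8.578 m


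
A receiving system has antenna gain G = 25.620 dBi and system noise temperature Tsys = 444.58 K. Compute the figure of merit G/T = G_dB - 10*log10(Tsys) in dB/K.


G/T = 25.620 - 10*log10(444.58) = 25.620 - 26.47950 = -0.8595 dB/K

-0.8595 dB/K


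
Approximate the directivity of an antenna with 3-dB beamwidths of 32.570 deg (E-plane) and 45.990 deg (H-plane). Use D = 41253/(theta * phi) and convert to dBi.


D_linear = 41253 / (32.570 * 45.990) = 27.54066
D_dBi = 10 * log10(27.54066) = 14.40 dBi

14.40 dBi


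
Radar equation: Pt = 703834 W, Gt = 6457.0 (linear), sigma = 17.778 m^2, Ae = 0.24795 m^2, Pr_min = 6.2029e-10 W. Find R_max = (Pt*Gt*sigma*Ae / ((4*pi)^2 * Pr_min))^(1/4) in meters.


R^4 = 703834*6457.0*17.778*0.24795 / ((4*pi)^2 * 6.2029e-10) = 2.045189e+17
R_max = 2.045189e+17^0.25 = 21266 m

21266 m


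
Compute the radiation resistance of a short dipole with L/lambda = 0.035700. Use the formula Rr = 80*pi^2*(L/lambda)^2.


Rr = 80 * pi^2 * (0.035700)^2 = 80 * 9.869604 * 1.274490e-03 = 1.006 ohm

1.006 ohm


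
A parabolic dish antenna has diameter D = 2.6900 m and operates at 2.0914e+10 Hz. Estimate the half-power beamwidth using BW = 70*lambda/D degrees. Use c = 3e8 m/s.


lambda = c / f = 3.0000e+08 / 2.0914e+10 = 0.01434446 m
BW = 70 * 0.01434446 / 2.6900 = 0.3733 deg

0.3733 deg


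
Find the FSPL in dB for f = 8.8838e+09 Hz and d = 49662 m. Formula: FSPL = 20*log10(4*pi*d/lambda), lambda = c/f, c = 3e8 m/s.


lambda = c / f = 3.0000e+08 / 8.8838e+09 = 0.03376933 m
FSPL = 20 * log10(4*pi*49662/0.03376933) = 145.3 dB

145.3 dB


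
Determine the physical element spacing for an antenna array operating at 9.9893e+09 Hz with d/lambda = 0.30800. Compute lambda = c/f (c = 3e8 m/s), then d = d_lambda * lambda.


lambda = c / f = 3.0000e+08 / 9.9893e+09 = 0.03003213 m
d = 0.30800 * 0.03003213 = 9.250e-03 m

9.250e-03 m


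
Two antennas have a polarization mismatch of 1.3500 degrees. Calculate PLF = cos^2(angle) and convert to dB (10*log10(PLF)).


PLF_linear = cos^2(1.3500 deg) = 0.9994449
PLF_dB = 10 * log10(0.9994449) = -2.411e-03 dB

-2.411e-03 dB


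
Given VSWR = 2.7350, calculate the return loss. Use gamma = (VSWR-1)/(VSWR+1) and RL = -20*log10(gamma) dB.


gamma = (2.7350 - 1) / (2.7350 + 1) = 0.4645248
RL = -20 * log10(0.4645248) = 6.660 dB

6.660 dB


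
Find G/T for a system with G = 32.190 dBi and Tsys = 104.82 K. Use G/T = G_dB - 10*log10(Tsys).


G/T = 32.190 - 10*log10(104.82) = 32.190 - 20.20444 = 11.99 dB/K

11.99 dB/K


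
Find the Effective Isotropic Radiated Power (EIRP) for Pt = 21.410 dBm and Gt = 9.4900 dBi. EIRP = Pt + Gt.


EIRP = Pt + Gt = 21.410 + 9.4900 = 30.90 dBm

30.90 dBm


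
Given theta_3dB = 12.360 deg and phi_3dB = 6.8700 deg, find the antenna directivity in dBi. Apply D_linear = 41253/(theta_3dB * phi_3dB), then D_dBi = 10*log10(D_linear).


D_linear = 41253 / (12.360 * 6.8700) = 485.8255
D_dBi = 10 * log10(485.8255) = 26.86 dBi

26.86 dBi


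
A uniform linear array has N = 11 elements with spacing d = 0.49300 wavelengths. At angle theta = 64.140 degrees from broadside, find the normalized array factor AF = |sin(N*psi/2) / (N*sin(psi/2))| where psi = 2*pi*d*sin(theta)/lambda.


psi = 2*pi*0.49300*sin(64.140 deg) = 2.787423 rad
AF = |sin(11*2.787423/2) / (11*sin(2.787423/2))| = 0.03401

0.03401


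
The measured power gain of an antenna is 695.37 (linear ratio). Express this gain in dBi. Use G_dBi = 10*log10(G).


G_dBi = 10 * log10(695.37) = 28.42 dBi

28.42 dBi


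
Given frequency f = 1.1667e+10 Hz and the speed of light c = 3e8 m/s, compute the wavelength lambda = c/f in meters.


lambda = c / f = 3.0000e+08 / 1.1667e+10 = 0.02571 m

0.02571 m


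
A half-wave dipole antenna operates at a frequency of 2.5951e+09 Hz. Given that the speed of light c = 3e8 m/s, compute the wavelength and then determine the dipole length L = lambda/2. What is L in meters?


lambda = c / f = 3.0000e+08 / 2.5951e+09 = 0.1156025 m
L = lambda / 2 = 0.1156025 / 2 = 0.05780 m

0.05780 m


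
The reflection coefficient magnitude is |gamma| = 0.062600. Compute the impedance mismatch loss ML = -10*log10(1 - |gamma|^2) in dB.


ML = -10 * log10(1 - 0.062600^2) = -10 * log10(0.99608124) = 0.01705 dB

0.01705 dB


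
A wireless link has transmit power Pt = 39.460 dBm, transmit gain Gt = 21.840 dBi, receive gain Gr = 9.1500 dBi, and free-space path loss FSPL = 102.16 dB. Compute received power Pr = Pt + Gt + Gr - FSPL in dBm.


Pr = 39.460 + 21.840 + 9.1500 - 102.16 = -31.71 dBm

-31.71 dBm


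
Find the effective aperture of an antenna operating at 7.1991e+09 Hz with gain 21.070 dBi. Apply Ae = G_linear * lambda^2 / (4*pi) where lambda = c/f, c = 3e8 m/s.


lambda = c / f = 3.0000e+08 / 7.1991e+09 = 0.04167188 m
G_linear = 10^(21.070/10) = 127.9381
Ae = G_linear * lambda^2 / (4*pi) = 127.9381 * 0.04167188^2 / (4*pi) = 0.01768 m^2

0.01768 m^2


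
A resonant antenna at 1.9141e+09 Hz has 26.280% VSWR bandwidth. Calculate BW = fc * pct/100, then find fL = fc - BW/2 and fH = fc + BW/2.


BW = 1.9141e+09 * 26.280/100 = 5.030255e+08 Hz
fL = 1.9141e+09 - 5.030255e+08/2 = 1.663e+09 Hz
fH = 1.9141e+09 + 5.030255e+08/2 = 2.166e+09 Hz

BW=5.030e+08 Hz, fL=1.663e+09 Hz, fH=2.166e+09 Hz


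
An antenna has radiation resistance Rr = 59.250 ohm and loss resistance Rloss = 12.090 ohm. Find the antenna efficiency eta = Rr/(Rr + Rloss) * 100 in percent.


eta = 59.250 / (59.250 + 12.090) * 100 = 83.05%

83.05%


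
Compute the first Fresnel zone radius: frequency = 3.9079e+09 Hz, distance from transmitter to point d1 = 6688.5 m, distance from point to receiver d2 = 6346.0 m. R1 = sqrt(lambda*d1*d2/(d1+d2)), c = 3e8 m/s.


lambda = c / f = 3.0000e+08 / 3.9079e+09 = 0.07676757 m
R1 = sqrt(0.07676757 * 6688.5 * 6346.0 / (6688.5 + 6346.0)) = 15.81 m

15.81 m


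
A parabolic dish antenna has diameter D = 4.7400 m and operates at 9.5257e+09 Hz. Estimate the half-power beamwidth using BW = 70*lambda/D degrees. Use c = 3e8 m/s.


lambda = c / f = 3.0000e+08 / 9.5257e+09 = 0.03149375 m
BW = 70 * 0.03149375 / 4.7400 = 0.4651 deg

0.4651 deg


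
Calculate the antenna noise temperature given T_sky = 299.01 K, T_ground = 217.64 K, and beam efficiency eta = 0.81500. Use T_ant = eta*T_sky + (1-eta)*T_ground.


T_ant = 0.81500 * 299.01 + (1 - 0.81500) * 217.64 = 284.0 K

284.0 K


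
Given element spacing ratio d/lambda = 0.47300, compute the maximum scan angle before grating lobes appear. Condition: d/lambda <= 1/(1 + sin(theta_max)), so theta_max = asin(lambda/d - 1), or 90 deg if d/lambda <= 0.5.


lambda/d - 1 = 1/0.47300 - 1 = 1.114165 >= 1
d/lambda <= 0.5, so the array can scan to endfire without grating lobes: theta_max = 90 deg

90 deg


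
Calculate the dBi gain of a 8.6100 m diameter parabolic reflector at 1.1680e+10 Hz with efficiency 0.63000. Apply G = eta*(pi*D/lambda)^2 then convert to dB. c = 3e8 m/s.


lambda = c / f = 3.0000e+08 / 1.1680e+10 = 0.02568493 m
G_linear = 0.63000 * (pi * 8.6100 / 0.02568493)^2 = 698698.5
G_dBi = 10 * log10(698698.5) = 58.44 dBi

58.44 dBi


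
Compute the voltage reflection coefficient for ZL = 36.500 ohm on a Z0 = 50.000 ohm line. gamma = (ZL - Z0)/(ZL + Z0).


gamma = (36.500 - 50.000) / (36.500 + 50.000) = -0.1561

-0.1561


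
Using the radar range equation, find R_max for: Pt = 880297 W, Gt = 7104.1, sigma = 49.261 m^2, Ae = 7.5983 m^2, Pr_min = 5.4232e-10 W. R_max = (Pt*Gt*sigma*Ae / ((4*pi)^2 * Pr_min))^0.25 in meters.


R^4 = 880297*7104.1*49.261*7.5983 / ((4*pi)^2 * 5.4232e-10) = 2.733270e+19
R_max = 2.733270e+19^0.25 = 72305 m

72305 m


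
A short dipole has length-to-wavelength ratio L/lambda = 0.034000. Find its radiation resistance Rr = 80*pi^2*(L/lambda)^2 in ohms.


Rr = 80 * pi^2 * (0.034000)^2 = 80 * 9.869604 * 1.156000e-03 = 0.9127 ohm

0.9127 ohm


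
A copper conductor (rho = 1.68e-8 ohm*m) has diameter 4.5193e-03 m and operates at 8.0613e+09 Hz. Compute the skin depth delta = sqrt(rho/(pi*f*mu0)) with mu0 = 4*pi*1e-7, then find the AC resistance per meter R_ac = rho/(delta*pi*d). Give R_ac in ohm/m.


delta = sqrt(1.68e-8 / (pi * 8.0613e+09 * 4*pi*1e-7)) = 7.265612e-07 m
R_ac = 1.68e-8 / (7.265612e-07 * pi * 4.5193e-03) = 1.629 ohm/m

1.629 ohm/m


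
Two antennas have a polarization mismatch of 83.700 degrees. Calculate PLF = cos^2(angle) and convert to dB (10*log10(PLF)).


PLF_linear = cos^2(83.700 deg) = 0.01204162
PLF_dB = 10 * log10(0.01204162) = -19.19 dB

-19.19 dB


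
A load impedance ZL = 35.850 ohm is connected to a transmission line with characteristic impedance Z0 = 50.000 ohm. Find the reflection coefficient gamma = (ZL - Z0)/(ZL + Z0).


gamma = (35.850 - 50.000) / (35.850 + 50.000) = -0.1648

-0.1648


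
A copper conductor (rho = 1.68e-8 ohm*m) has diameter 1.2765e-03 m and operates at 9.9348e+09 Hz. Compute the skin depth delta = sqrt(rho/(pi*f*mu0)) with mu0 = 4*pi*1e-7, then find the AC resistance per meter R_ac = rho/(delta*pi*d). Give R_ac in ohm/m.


delta = sqrt(1.68e-8 / (pi * 9.9348e+09 * 4*pi*1e-7)) = 6.544782e-07 m
R_ac = 1.68e-8 / (6.544782e-07 * pi * 1.2765e-03) = 6.401 ohm/m

6.401 ohm/m


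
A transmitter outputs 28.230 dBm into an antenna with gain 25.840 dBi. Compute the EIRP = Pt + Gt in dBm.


EIRP = Pt + Gt = 28.230 + 25.840 = 54.07 dBm

54.07 dBm


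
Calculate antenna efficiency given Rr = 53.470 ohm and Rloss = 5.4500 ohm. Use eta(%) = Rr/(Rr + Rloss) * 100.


eta = 53.470 / (53.470 + 5.4500) * 100 = 90.75%

90.75%


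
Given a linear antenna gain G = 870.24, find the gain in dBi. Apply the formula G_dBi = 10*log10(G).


G_dBi = 10 * log10(870.24) = 29.40 dBi

29.40 dBi


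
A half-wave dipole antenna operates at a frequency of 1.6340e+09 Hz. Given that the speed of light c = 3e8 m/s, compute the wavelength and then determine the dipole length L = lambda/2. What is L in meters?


lambda = c / f = 3.0000e+08 / 1.6340e+09 = 0.1835985 m
L = lambda / 2 = 0.1835985 / 2 = 0.09180 m

0.09180 m


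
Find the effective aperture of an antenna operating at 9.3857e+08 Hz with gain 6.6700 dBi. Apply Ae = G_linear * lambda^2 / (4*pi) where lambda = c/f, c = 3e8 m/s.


lambda = c / f = 3.0000e+08 / 9.3857e+08 = 0.3196352 m
G_linear = 10^(6.6700/10) = 4.645153
Ae = G_linear * lambda^2 / (4*pi) = 4.645153 * 0.3196352^2 / (4*pi) = 0.03777 m^2

0.03777 m^2


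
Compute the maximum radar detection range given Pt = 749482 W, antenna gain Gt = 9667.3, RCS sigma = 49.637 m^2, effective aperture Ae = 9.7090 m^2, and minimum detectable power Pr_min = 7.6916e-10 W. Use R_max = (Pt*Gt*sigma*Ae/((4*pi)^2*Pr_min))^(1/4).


R^4 = 749482*9667.3*49.637*9.7090 / ((4*pi)^2 * 7.6916e-10) = 2.874816e+19
R_max = 2.874816e+19^0.25 = 73224 m

73224 m


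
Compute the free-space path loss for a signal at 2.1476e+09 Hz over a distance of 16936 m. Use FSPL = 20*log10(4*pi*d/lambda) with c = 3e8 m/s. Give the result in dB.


lambda = c / f = 3.0000e+08 / 2.1476e+09 = 0.1396908 m
FSPL = 20 * log10(4*pi*16936/0.1396908) = 123.7 dB

123.7 dB


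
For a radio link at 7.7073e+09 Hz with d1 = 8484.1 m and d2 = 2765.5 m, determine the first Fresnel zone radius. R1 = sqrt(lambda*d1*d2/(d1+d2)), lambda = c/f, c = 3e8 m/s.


lambda = c / f = 3.0000e+08 / 7.7073e+09 = 0.03892414 m
R1 = sqrt(0.03892414 * 8484.1 * 2765.5 / (8484.1 + 2765.5)) = 9.010 m

9.010 m


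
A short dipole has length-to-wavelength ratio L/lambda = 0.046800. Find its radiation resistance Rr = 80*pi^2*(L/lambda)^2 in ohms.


Rr = 80 * pi^2 * (0.046800)^2 = 80 * 9.869604 * 2.190240e-03 = 1.729 ohm

1.729 ohm


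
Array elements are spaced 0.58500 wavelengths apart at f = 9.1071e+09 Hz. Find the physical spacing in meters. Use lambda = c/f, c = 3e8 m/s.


lambda = c / f = 3.0000e+08 / 9.1071e+09 = 0.03294133 m
d = 0.58500 * 0.03294133 = 0.01927 m

0.01927 m


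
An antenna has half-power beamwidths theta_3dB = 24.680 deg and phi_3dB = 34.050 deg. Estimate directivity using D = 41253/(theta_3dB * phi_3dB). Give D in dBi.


D_linear = 41253 / (24.680 * 34.050) = 49.09003
D_dBi = 10 * log10(49.09003) = 16.91 dBi

16.91 dBi


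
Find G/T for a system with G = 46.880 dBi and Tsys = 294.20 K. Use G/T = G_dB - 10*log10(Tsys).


G/T = 46.880 - 10*log10(294.20) = 46.880 - 24.68643 = 22.19 dB/K

22.19 dB/K


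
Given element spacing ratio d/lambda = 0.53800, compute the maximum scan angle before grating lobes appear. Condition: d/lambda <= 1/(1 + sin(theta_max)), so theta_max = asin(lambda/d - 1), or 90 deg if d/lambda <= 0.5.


lambda/d - 1 = 1/0.53800 - 1 = 0.8587361
theta_max = asin(0.8587361) = 59.17 deg

59.17 deg


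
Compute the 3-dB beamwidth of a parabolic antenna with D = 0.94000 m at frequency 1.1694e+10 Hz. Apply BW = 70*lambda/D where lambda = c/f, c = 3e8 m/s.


lambda = c / f = 3.0000e+08 / 1.1694e+10 = 0.02565418 m
BW = 70 * 0.02565418 / 0.94000 = 1.910 deg

1.910 deg


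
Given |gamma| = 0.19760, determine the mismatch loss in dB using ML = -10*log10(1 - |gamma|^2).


ML = -10 * log10(1 - 0.19760^2) = -10 * log10(0.96095424) = 0.1730 dB

0.1730 dB


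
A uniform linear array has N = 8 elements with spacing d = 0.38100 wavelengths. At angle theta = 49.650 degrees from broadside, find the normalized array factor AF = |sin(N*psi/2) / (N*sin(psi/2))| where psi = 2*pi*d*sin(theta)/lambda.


psi = 2*pi*0.38100*sin(49.650 deg) = 1.824395 rad
AF = |sin(8*1.824395/2) / (8*sin(1.824395/2))| = 0.1342

0.1342


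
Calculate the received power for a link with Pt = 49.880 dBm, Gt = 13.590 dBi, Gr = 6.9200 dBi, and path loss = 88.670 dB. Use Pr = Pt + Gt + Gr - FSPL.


Pr = 49.880 + 13.590 + 6.9200 - 88.670 = -18.28 dBm

-18.28 dBm


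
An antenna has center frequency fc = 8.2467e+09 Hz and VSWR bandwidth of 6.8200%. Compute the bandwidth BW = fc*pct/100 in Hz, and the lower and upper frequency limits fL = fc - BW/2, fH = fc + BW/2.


BW = 8.2467e+09 * 6.8200/100 = 5.624249e+08 Hz
fL = 8.2467e+09 - 5.624249e+08/2 = 7.965e+09 Hz
fH = 8.2467e+09 + 5.624249e+08/2 = 8.528e+09 Hz

BW=5.624e+08 Hz, fL=7.965e+09 Hz, fH=8.528e+09 Hz


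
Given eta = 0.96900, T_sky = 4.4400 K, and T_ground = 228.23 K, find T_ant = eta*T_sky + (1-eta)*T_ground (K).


T_ant = 0.96900 * 4.4400 + (1 - 0.96900) * 228.23 = 11.38 K

11.38 K


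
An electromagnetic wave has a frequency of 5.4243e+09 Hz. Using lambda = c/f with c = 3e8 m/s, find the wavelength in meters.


lambda = c / f = 3.0000e+08 / 5.4243e+09 = 0.05531 m

0.05531 m


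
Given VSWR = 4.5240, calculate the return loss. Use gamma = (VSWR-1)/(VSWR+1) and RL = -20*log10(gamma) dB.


gamma = (4.5240 - 1) / (4.5240 + 1) = 0.6379435
RL = -20 * log10(0.6379435) = 3.904 dB

3.904 dB


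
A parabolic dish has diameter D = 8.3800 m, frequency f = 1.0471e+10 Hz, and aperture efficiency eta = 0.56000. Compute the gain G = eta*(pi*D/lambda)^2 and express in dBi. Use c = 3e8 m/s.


lambda = c / f = 3.0000e+08 / 1.0471e+10 = 0.02865056 m
G_linear = 0.56000 * (pi * 8.3800 / 0.02865056)^2 = 472835.0
G_dBi = 10 * log10(472835.0) = 56.75 dBi

56.75 dBi


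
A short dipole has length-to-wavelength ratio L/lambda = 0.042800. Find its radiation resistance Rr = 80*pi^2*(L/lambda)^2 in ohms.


Rr = 80 * pi^2 * (0.042800)^2 = 80 * 9.869604 * 1.831840e-03 = 1.446 ohm

1.446 ohm


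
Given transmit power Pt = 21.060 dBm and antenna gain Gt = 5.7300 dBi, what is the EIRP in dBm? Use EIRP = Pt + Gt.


EIRP = Pt + Gt = 21.060 + 5.7300 = 26.79 dBm

26.79 dBm


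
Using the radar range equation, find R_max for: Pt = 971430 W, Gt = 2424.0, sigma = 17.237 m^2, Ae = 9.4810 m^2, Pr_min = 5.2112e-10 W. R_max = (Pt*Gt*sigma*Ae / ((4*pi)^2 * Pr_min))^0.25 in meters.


R^4 = 971430*2424.0*17.237*9.4810 / ((4*pi)^2 * 5.2112e-10) = 4.676301e+18
R_max = 4.676301e+18^0.25 = 46502 m

46502 m


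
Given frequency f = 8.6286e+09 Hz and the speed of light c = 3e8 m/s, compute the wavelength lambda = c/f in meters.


lambda = c / f = 3.0000e+08 / 8.6286e+09 = 0.03477 m

0.03477 m


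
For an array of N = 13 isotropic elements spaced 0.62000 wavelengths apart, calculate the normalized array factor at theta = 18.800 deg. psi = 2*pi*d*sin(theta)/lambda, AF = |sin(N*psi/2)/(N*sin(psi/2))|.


psi = 2*pi*0.62000*sin(18.800 deg) = 1.255410 rad
AF = |sin(13*1.255410/2) / (13*sin(1.255410/2))| = 0.1249

0.1249


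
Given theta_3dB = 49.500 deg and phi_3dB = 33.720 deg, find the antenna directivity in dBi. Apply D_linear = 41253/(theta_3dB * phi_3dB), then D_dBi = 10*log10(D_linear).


D_linear = 41253 / (49.500 * 33.720) = 24.71512
D_dBi = 10 * log10(24.71512) = 13.93 dBi

13.93 dBi


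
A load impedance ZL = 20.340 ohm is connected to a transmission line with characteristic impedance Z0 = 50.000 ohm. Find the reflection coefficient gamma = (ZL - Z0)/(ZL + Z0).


gamma = (20.340 - 50.000) / (20.340 + 50.000) = -0.4217

-0.4217


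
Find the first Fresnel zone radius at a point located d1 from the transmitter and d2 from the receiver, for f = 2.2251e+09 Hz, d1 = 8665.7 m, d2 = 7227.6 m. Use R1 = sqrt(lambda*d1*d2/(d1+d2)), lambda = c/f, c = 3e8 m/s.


lambda = c / f = 3.0000e+08 / 2.2251e+09 = 0.1348254 m
R1 = sqrt(0.1348254 * 8665.7 * 7227.6 / (8665.7 + 7227.6)) = 23.05 m

23.05 m


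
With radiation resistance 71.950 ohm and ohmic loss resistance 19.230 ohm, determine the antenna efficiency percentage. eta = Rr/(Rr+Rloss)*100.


eta = 71.950 / (71.950 + 19.230) * 100 = 78.91%

78.91%


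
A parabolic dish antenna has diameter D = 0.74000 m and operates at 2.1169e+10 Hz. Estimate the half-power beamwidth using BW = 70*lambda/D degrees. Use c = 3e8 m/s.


lambda = c / f = 3.0000e+08 / 2.1169e+10 = 0.01417167 m
BW = 70 * 0.01417167 / 0.74000 = 1.341 deg

1.341 deg


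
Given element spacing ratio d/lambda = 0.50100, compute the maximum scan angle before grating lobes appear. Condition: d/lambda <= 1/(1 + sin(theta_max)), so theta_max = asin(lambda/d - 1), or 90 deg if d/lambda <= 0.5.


lambda/d - 1 = 1/0.50100 - 1 = 0.9960080
theta_max = asin(0.9960080) = 84.88 deg

84.88 deg


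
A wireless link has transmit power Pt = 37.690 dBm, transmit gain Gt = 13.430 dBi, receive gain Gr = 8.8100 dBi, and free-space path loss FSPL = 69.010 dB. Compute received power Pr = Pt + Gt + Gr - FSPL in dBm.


Pr = 37.690 + 13.430 + 8.8100 - 69.010 = -9.08 dBm

-9.08 dBm


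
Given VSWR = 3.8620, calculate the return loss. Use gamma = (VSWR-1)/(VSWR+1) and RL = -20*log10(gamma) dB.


gamma = (3.8620 - 1) / (3.8620 + 1) = 0.5886466
RL = -20 * log10(0.5886466) = 4.603 dB

4.603 dB


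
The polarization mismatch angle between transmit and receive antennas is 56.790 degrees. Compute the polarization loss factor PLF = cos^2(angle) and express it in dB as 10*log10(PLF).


PLF_linear = cos^2(56.790 deg) = 0.2999854
PLF_dB = 10 * log10(0.2999854) = -5.229 dB

-5.229 dB


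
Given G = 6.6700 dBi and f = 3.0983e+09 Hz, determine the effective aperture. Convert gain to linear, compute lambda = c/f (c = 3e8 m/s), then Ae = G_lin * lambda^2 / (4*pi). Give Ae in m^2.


lambda = c / f = 3.0000e+08 / 3.0983e+09 = 0.09682729 m
G_linear = 10^(6.6700/10) = 4.645153
Ae = G_linear * lambda^2 / (4*pi) = 4.645153 * 0.09682729^2 / (4*pi) = 3.466e-03 m^2

3.466e-03 m^2


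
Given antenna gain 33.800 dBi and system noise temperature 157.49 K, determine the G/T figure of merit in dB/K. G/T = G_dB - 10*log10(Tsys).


G/T = 33.800 - 10*log10(157.49) = 33.800 - 21.97253 = 11.83 dB/K

11.83 dB/K


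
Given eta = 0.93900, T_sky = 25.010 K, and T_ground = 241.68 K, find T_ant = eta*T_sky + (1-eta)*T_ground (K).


T_ant = 0.93900 * 25.010 + (1 - 0.93900) * 241.68 = 38.23 K

38.23 K


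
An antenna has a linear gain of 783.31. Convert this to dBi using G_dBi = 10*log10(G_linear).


G_dBi = 10 * log10(783.31) = 28.94 dBi

28.94 dBi


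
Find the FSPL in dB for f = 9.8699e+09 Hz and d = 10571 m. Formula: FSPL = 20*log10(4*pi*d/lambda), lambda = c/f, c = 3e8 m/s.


lambda = c / f = 3.0000e+08 / 9.8699e+09 = 0.03039544 m
FSPL = 20 * log10(4*pi*10571/0.03039544) = 132.8 dB

132.8 dB


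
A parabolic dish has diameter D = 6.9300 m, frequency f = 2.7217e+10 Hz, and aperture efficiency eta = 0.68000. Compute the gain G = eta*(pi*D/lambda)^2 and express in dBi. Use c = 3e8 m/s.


lambda = c / f = 3.0000e+08 / 2.7217e+10 = 0.01102252 m
G_linear = 0.68000 * (pi * 6.9300 / 0.01102252)^2 = 2.652854e+06
G_dBi = 10 * log10(2.652854e+06) = 64.24 dBi

64.24 dBi


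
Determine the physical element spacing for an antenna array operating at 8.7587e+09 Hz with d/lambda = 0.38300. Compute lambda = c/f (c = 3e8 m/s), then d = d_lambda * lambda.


lambda = c / f = 3.0000e+08 / 8.7587e+09 = 0.03425166 m
d = 0.38300 * 0.03425166 = 0.01312 m

0.01312 m


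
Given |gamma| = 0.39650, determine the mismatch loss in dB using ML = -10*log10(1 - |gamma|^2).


ML = -10 * log10(1 - 0.39650^2) = -10 * log10(0.84278775) = 0.7428 dB

0.7428 dB


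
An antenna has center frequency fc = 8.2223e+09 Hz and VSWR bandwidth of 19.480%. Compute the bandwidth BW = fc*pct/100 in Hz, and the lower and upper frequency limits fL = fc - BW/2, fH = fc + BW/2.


BW = 8.2223e+09 * 19.480/100 = 1.601704e+09 Hz
fL = 8.2223e+09 - 1.601704e+09/2 = 7.421e+09 Hz
fH = 8.2223e+09 + 1.601704e+09/2 = 9.023e+09 Hz

BW=1.602e+09 Hz, fL=7.421e+09 Hz, fH=9.023e+09 Hz


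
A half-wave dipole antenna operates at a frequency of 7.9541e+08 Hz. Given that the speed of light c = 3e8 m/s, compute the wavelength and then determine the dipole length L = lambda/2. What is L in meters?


lambda = c / f = 3.0000e+08 / 7.9541e+08 = 0.3771640 m
L = lambda / 2 = 0.3771640 / 2 = 0.1886 m

0.1886 m


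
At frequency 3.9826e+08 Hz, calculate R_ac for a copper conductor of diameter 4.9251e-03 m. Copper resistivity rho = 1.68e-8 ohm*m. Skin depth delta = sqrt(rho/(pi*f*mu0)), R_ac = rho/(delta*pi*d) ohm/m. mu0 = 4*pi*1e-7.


delta = sqrt(1.68e-8 / (pi * 3.9826e+08 * 4*pi*1e-7)) = 3.268823e-06 m
R_ac = 1.68e-8 / (3.268823e-06 * pi * 4.9251e-03) = 0.3322 ohm/m

0.3322 ohm/m


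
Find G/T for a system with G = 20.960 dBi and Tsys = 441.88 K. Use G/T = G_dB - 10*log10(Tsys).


G/T = 20.960 - 10*log10(441.88) = 20.960 - 26.45304 = -5.493 dB/K

-5.493 dB/K


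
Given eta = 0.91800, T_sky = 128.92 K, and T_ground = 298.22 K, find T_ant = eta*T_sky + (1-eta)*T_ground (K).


T_ant = 0.91800 * 128.92 + (1 - 0.91800) * 298.22 = 142.8 K

142.8 K


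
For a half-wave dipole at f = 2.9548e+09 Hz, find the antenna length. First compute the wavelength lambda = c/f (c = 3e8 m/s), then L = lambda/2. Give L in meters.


lambda = c / f = 3.0000e+08 / 2.9548e+09 = 0.1015297 m
L = lambda / 2 = 0.1015297 / 2 = 0.05076 m

0.05076 m


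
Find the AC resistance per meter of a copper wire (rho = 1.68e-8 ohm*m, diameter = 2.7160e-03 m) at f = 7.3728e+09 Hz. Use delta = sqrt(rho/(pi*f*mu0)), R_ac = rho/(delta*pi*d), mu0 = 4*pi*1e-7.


delta = sqrt(1.68e-8 / (pi * 7.3728e+09 * 4*pi*1e-7)) = 7.597287e-07 m
R_ac = 1.68e-8 / (7.597287e-07 * pi * 2.7160e-03) = 2.592 ohm/m

2.592 ohm/m


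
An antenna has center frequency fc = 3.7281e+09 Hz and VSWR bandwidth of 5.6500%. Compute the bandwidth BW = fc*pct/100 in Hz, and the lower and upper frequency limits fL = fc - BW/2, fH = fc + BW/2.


BW = 3.7281e+09 * 5.6500/100 = 2.106376e+08 Hz
fL = 3.7281e+09 - 2.106376e+08/2 = 3.623e+09 Hz
fH = 3.7281e+09 + 2.106376e+08/2 = 3.833e+09 Hz

BW=2.106e+08 Hz, fL=3.623e+09 Hz, fH=3.833e+09 Hz


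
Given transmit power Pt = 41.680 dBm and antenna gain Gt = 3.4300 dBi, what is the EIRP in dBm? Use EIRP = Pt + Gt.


EIRP = Pt + Gt = 41.680 + 3.4300 = 45.11 dBm

45.11 dBm


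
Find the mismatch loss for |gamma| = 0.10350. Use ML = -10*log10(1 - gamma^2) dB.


ML = -10 * log10(1 - 0.10350^2) = -10 * log10(0.98928775) = 0.04677 dB

0.04677 dB
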